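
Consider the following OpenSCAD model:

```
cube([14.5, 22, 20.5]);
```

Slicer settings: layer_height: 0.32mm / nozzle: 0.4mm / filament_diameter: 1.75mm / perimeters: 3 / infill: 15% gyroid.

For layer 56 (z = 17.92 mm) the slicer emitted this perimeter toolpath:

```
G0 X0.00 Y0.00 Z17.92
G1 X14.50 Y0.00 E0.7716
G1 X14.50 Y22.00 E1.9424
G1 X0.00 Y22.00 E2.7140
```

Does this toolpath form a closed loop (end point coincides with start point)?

Start point (G0): (0.00, 0.00). End point (last G1): the path does not return to the start — open.

no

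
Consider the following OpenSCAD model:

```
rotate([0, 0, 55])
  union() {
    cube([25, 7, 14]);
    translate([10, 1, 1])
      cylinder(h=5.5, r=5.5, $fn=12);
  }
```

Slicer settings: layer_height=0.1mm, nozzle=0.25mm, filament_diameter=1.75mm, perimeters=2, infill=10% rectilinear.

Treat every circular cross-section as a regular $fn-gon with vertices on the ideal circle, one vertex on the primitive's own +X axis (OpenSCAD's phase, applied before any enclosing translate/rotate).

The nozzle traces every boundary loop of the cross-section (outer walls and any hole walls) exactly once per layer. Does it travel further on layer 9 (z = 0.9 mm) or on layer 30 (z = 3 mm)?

layer 30 (z = 3 mm)

Layer 9 (z = 0.9): the cube (footprint 25×7) is included at this height (perimeter 64.00 mm); the cylinder at (10, 1) is not intersected at this z (z outside [1, 6.5]); Taking the union: only the 25×7 cube is present, so the union is just that shape — boundary = 64.00 mm; (whole slice rotated 55° about Z — lengths, areas and connectivity unchanged). So its perimeter = 64.00 mm. Layer 30 (z = 3): the cube (footprint 25×7) is included at this height (perimeter 64.00 mm); the cylinder at (10, 1): section is a regular 12-gon, circumradius r=5.5 (perimeter = 2·12·5.500·sin(180°/12) = 34.16 mm); Taking the union: the regions partially overlap (shared area 56.11 mm²), so the edge portions inside another operand are dropped and the merged outline is re-measured after clipping — boundary = 68.55 mm; (rotated 55° about Z; rotation is an isometry so areas/perimeters/island counts are preserved). So its perimeter = 68.55 mm. Layer 30 is larger (68.55 vs 64.00 mm).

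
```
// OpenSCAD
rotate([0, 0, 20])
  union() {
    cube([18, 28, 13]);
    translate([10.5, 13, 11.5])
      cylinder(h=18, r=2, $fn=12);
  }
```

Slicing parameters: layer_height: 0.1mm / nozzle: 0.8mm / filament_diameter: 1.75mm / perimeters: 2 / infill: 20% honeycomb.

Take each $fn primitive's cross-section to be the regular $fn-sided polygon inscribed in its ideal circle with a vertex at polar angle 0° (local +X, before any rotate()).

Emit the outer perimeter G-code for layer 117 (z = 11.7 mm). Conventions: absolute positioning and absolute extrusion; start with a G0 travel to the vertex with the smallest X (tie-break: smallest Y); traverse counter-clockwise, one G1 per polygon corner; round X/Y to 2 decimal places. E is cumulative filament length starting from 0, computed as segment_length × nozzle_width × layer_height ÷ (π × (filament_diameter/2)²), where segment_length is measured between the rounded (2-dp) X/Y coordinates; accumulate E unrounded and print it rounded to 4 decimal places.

G0 X-9.58 Y26.31 Z11.70
G1 X0.00 Y0.00 E0.9313
G1 X16.91 Y6.16 E1.5299
G1 X7.34 Y32.47 E2.4610
G1 X-9.58 Y26.31 E3.0599

At z = 11.7 mm: the 18×28 cube contributes its full rectangle; the r=2 cylinder at (10.5, 13) contributes a regular 12-gon of circumradius 2; Taking the union: the r=2 cylinder at (10.5, 13) lies entirely inside the 18×28 cube, so the union is just the 18×28 cube — 1 connected region; (rotated 20° about Z; rotation is an isometry so areas/perimeters/island counts are preserved). The outline is a single polygon with 4 vertices. Extrusion per mm of travel: 0.8 × 0.1 / (π × 0.875²) = 0.033260. Accumulating E over each segment gives final E = 3.0599.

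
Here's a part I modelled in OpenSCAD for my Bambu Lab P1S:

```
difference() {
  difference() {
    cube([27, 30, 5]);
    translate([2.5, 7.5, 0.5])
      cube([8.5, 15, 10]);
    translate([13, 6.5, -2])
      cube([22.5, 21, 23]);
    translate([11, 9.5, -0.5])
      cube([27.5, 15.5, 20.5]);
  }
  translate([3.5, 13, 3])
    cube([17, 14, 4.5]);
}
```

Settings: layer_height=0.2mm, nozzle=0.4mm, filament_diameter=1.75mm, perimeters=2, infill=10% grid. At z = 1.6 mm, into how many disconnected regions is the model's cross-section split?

At z = 1.6 mm: the 27×30 cube contributes its full rectangle; the cube at (2.5, 7.5) is present — its section is the full 8.5×15 rectangle; the 22.5×21 cube at (13, 6.5) contributes its full rectangle; the cube at (11, 9.5) (footprint 27.5×15.5) is included at this height; After the difference (first − rest): starting from the 27×30 cube, the 8.5×15 cube at (2.5, 7.5) lies wholly inside it (removes its full 127.50 mm² and its 47.00 mm outline becomes a hole wall); the 22.5×21 cube at (13, 6.5) partially overlaps it — only the 294.00 mm² overlap (of its 472.50 mm²) is removed, clipping the outline; the 27.5×15.5 cube at (11, 9.5) partially overlaps it — only the 31.00 mm² overlap (of its 426.25 mm²) is removed, clipping the outline — 1 connected region; the cube at (3.5, 13) is absent (z outside [3, 7.5]); After the difference (first − rest): none of the subtracted shapes is present at this height, so that combined region is unchanged — 1 connected region. The result has 1 disconnected region.

1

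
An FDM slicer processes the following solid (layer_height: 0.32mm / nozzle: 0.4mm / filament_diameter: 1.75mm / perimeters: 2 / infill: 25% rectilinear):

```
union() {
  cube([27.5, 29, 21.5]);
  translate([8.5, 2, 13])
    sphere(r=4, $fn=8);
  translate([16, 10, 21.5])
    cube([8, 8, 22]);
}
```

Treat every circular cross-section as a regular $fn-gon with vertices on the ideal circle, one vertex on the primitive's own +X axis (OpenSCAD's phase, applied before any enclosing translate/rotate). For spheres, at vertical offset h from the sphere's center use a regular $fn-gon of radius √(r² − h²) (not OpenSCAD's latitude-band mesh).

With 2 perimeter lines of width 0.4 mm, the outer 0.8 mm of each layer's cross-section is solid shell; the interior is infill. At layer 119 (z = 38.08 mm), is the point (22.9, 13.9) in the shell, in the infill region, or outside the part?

infill

At z = 38.08 mm: the cube does not reach this height (z outside [0, 21.5]); the sphere at (8.5, 2) is absent (|z−center|=25.080 > r=4); the cube at (16, 10) is present — its section is the full 8×8 rectangle; Taking the union: only the 8×8 cube at (16, 10) is present, so the union is just that shape — 1 connected region. Overall, the cross-section is a single solid region. The nearest boundary edge runs (24.00, 10.00)→(24.00, 18.00); distance from the point to it = 1.10 mm. The point is inside the cross-section and 1.10 mm from the nearest boundary — more than the 0.8 mm shell width (2 × 0.4), so it's in the infill interior.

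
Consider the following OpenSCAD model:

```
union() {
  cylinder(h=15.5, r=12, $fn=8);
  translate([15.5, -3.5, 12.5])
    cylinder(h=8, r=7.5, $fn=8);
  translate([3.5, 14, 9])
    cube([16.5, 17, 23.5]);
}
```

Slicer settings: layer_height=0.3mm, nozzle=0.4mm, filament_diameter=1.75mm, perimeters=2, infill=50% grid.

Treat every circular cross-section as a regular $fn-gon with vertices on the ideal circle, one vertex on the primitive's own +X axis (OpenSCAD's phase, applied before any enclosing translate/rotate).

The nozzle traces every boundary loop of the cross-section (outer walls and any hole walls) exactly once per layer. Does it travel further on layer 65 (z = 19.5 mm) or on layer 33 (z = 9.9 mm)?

Layer 65 (z = 19.5): the cylinder is not intersected at this z (z outside [0, 15.5]); the cylinder at (15.5, -3.5): section is a regular 8-gon, circumradius r=7.5 (perimeter = 2·8·7.500·sin(180°/8) = 45.92 mm); the cube at (3.5, 14) is present — its section is the full 16.5×17 rectangle (perimeter 67.00 mm); Taking the union: the 2 present regions are separate (no shared area or edge), so areas and boundary lengths simply add and each stays a separate island — boundary = 112.92 mm. So its perimeter = 112.92 mm. Layer 33 (z = 9.9): the r=12 cylinder contributes a regular 8-gon of circumradius 12 (perimeter = 2·8·12.000·sin(180°/8) = 73.48 mm); the cylinder at (15.5, -3.5) does not reach this height (z outside [12.5, 20.5]); the cube at (3.5, 14) (footprint 16.5×17) is included at this height (perimeter 67.00 mm); Merging all regions: the 2 present regions are separate (no shared area or edge), so areas and boundary lengths simply add and each stays a separate island — boundary = 140.48 mm. So its perimeter = 140.48 mm. Layer 33 is larger (140.48 vs 112.92 mm).

layer 33 (z = 9.9 mm)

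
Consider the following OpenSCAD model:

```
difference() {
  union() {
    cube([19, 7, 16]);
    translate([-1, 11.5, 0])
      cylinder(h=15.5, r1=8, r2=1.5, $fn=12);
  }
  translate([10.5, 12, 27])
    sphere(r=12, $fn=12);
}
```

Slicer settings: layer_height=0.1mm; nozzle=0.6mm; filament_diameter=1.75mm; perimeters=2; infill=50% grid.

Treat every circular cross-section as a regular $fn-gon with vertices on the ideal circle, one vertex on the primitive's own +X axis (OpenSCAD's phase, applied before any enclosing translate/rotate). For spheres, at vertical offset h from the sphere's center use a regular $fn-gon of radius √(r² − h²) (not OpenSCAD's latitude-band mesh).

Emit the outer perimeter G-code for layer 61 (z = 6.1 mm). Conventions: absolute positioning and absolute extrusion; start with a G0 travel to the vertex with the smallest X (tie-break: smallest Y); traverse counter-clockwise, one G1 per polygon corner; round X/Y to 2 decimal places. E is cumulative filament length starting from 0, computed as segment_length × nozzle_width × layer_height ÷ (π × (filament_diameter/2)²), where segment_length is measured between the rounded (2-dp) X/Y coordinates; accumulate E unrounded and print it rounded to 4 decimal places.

At z = 6.1 mm: the 19×7 cube contributes its full rectangle; the cone at (-1, 11.5): at t=0.394 of its height the radius interpolates to r₁+(r₂−r₁)t = 5.442, giving a regular 12-gon of that circumradius; Merging all regions: the regions partially overlap (shared area 0.79 mm²), so overlapping operands fuse into one piece — 1 connected region; the sphere at (10.5, 12) does not reach this height (|z−center|=20.900 > r=12); Subtracting the remaining from the first: none of the subtracted shapes is present at this height, so that combined region is unchanged — 1 connected region. The outline is a single polygon with 16 vertices. Extrusion per mm of travel: 0.6 × 0.1 / (π × 0.875²) = 0.024945. Accumulating E over each segment gives final E = 2.0233.

G0 X-6.44 Y11.50 Z6.10
G1 X-5.71 Y8.78 E0.0703
G1 X-3.72 Y6.79 E0.1405
G1 X-1.00 Y6.06 E0.2107
G1 X0.00 Y6.33 E0.2365
G1 X0.00 Y0.00 E0.3944
G1 X19.00 Y0.00 E0.8684
G1 X19.00 Y7.00 E1.0430
G1 X1.93 Y7.00 E1.4688
G1 X3.71 Y8.78 E1.5316
G1 X4.44 Y11.50 E1.6019
G1 X3.71 Y14.22 E1.6721
G1 X1.72 Y16.21 E1.7423
G1 X-1.00 Y16.94 E1.8126
G1 X-3.72 Y16.21 E1.8828
G1 X-5.71 Y14.22 E1.9530
G1 X-6.44 Y11.50 E2.0233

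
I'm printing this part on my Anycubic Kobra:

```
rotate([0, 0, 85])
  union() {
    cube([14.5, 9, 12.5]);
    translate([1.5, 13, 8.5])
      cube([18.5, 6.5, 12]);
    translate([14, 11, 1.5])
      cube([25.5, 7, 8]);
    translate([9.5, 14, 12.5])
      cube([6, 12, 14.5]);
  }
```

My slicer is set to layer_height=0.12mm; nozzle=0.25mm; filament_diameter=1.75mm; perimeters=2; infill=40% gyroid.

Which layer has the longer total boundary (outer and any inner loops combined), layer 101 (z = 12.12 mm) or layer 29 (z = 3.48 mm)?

layer 29 (z = 3.48 mm)

Layer 101 (z = 12.12): the cube is present — its section is the full 14.5×9 rectangle (perimeter 47.00 mm); the 18.5×6.5 cube at (1.5, 13) contributes its full rectangle (perimeter 50.00 mm); the cube at (14, 11) is absent (z outside [1.5, 9.5]); the cube at (9.5, 14) is not intersected at this z (z outside [12.5, 27]); Taking the union: the 2 present regions are separate (no shared area or edge), so areas and boundary lengths simply add and each stays a separate island — boundary = 97.00 mm; (rotated 85° about Z; rotation is an isometry so areas/perimeters/island counts are preserved). So its perimeter = 97.00 mm. Layer 29 (z = 3.48): the cube (footprint 14.5×9) is included at this height (perimeter 47.00 mm); the cube at (1.5, 13) is not intersected at this z (z outside [8.5, 20.5]); the cube at (14, 11) is present — its section is the full 25.5×7 rectangle (perimeter 65.00 mm); the cube at (9.5, 14) is not intersected at this z (z outside [12.5, 27]); Merging all regions: the 2 present regions are separate (no shared area or edge), so areas and boundary lengths simply add and each stays a separate island — boundary = 112.00 mm; (rotated 85° about Z; rotation is an isometry so areas/perimeters/island counts are preserved). So its perimeter = 112.00 mm. Layer 29 is larger (112.00 vs 97.00 mm).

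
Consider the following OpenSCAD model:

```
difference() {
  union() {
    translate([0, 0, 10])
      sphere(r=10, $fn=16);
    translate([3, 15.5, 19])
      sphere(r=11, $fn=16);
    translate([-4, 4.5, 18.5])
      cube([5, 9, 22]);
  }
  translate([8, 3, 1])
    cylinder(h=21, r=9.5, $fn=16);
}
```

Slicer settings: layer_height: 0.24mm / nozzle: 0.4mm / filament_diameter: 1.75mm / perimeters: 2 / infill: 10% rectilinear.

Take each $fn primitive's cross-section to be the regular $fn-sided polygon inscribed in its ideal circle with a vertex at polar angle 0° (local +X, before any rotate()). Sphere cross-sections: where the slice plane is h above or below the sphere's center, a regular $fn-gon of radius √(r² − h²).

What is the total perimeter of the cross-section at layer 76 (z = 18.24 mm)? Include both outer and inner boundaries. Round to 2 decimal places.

At z = 18.24 mm: the r=10 sphere contributes a regular 16-gon of circumradius √(10²−8.24²) = 5.666 (perimeter = 2·16·5.666·sin(180°/16) = 35.37 mm); the r=11 sphere at (3, 15.5) slices to a regular 16-gon of circumradius 10.974 (√(r²−h²) with h=0.76 from center) (perimeter = 2·16·10.974·sin(180°/16) = 68.51 mm); the cube at (-4, 4.5) is absent (z outside [18.5, 40.5]); Merging all regions: the regions partially overlap (shared area 1.85 mm²), so the edge portions inside another operand are dropped and the merged outline is re-measured after clipping — boundary = 94.60 mm; the cylinder at (8, 3): section is a regular 16-gon, circumradius r=9.5 (perimeter = 2·16·9.500·sin(180°/16) = 59.31 mm); After the difference (first − rest): starting from the result so far, the r=9.5 cylinder at (8, 3) partially overlaps it — only the 120.21 mm² overlap (of its 276.30 mm²) is removed, clipping the outline — boundary = 100.52 mm. Overall, the cross-section is a single solid region. Total boundary length (outer) = 100.52 mm.

100.52 mm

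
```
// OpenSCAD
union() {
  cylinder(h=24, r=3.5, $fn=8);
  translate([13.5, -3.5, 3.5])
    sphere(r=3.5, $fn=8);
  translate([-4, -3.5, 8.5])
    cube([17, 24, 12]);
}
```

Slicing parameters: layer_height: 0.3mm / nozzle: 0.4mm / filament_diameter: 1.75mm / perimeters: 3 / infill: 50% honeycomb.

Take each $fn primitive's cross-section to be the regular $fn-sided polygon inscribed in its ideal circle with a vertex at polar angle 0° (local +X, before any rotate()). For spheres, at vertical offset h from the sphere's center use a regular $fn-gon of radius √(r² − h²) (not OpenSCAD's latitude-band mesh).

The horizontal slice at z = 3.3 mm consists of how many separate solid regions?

2

At z = 3.3 mm: the r=3.5 cylinder gives a regular 8-gon of circumradius 3.5 (constant along its height); the r=3.5 sphere at (13.5, -3.5) slices to a regular 8-gon of circumradius 3.494 (√(r²−h²) with h=0.2 from center); the cube at (-4, -3.5) is absent (z outside [8.5, 20.5]); Combining (union): the 2 present regions are separate (no shared area or edge), so areas and boundary lengths simply add and each stays a separate island — 2 connected regions. The result has 2 disconnected regions.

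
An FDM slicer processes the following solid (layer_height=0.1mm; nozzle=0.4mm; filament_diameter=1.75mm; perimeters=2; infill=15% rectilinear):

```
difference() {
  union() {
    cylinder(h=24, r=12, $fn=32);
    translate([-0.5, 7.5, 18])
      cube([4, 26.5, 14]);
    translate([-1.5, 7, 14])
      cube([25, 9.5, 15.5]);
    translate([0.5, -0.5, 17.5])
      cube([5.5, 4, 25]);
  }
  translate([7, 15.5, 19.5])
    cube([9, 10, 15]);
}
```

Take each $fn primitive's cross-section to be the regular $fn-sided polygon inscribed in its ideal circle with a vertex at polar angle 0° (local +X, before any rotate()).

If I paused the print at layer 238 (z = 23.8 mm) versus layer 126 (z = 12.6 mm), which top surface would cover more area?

layer 238 (z = 23.8 mm)

Layer 238 (z = 23.8): the r=12 cylinder contributes a regular 32-gon of circumradius 12 (area = (32/2)·12.000²·sin(360°/32) = 449.49 mm²); the cube at (-0.5, 7.5) is present — its section is the full 4×26.5 rectangle (area 106.00 mm²); the cube at (-1.5, 7) is present — its section is the full 25×9.5 rectangle (area 237.50 mm²); the cube at (0.5, -0.5) is present — its section is the full 5.5×4 rectangle (area 22.00 mm²); Combining (union): the regions partially overlap — summed areas 814.99 mm² minus the doubly-counted overlap 99.08 mm² gives 715.90 mm² — area = 715.90 mm²; the cube at (7, 15.5) is present — its section is the full 9×10 rectangle (area 90.00 mm²); After the difference (first − rest): starting from the result so far (715.90 mm²), the 9×10 cube at (7, 15.5) partially overlaps it — only the 9.00 mm² overlap (of its 90.00 mm²) is removed, clipping the outline — area = 706.90 mm². So its area = 706.90 mm². Layer 126 (z = 12.6): the r=12 cylinder contributes a regular 32-gon of circumradius 12 (area = (32/2)·12.000²·sin(360°/32) = 449.49 mm²); the cube at (-0.5, 7.5) is absent (z outside [18, 32]); the cube at (-1.5, 7) does not reach this height (z outside [14, 29.5]); the cube at (0.5, -0.5) is not intersected at this z (z outside [17.5, 42.5]); Taking the union: only the r=12 cylinder is present, so the union is just that shape — area = 449.49 mm²; the cube at (7, 15.5) is absent (z outside [19.5, 34.5]); Taking the first minus the rest: none of the subtracted shapes is present at this height, so that combined region is unchanged — area = 449.49 mm². So its area = 449.49 mm². Layer 238 is larger (706.90 vs 449.49 mm²).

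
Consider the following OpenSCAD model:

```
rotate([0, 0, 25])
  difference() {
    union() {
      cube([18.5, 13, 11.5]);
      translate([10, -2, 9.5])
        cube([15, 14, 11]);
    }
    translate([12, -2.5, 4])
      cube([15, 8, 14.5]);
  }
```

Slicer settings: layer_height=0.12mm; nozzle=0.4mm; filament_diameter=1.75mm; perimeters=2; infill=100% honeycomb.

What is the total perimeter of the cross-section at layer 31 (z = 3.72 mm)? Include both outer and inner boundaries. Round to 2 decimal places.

63.00 mm

At z = 3.72 mm: the 18.5×13 cube contributes its full rectangle (perimeter 63.00 mm); the cube at (10, -2) is not intersected at this z (z outside [9.5, 20.5]); Merging all regions: only the 18.5×13 cube is present, so the union is just that shape — boundary = 63.00 mm; the cube at (12, -2.5) does not reach this height (z outside [4, 18.5]); Subtracting the remaining from the first: none of the subtracted shapes is present at this height, so the result so far is unchanged — boundary = 63.00 mm; (whole slice rotated 25° about Z — lengths, areas and connectivity unchanged). Overall, the cross-section is a single solid region. Total boundary length (outer) = 63.00 mm.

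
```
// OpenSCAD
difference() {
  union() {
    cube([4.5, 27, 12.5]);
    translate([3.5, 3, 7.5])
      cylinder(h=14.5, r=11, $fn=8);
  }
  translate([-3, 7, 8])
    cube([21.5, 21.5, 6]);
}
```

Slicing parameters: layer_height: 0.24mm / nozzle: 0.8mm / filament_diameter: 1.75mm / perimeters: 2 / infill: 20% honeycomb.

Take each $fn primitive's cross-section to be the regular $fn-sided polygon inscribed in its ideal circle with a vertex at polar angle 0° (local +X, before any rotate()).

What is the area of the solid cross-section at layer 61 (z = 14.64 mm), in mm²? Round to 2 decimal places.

At z = 14.64 mm: the cube is not intersected at this z (z outside [0, 12.5]); the r=11 cylinder at (3.5, 3) gives a regular 8-gon of circumradius 11 (constant along its height) (area = (8/2)·11.000²·sin(360°/8) = 342.24 mm²); Taking the union: only the r=11 cylinder at (3.5, 3) is present, so the union is just that shape — area = 342.24 mm²; the cube at (-3, 7) is absent (z outside [8, 14]); After the difference (first − rest): none of the subtracted shapes is present at this height, so that combined region is unchanged — area = 342.24 mm². Overall, the cross-section is a single solid region. Net area = 342.24 mm².

342.24 mm²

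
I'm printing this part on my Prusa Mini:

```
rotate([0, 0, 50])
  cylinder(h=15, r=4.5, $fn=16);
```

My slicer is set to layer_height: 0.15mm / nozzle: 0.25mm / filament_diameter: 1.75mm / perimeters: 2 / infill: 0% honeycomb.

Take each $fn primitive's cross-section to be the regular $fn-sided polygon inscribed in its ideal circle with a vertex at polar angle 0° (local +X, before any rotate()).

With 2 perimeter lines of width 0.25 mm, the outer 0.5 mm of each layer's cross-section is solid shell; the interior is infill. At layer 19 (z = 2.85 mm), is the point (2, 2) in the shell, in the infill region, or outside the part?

At z = 2.85 mm: the cylinder: section is a regular 16-gon, circumradius r=4.5; (whole slice rotated 50° about Z — lengths, areas and connectivity unchanged). Overall, the cross-section is a single solid region. Undo the 50° rotation: the query point maps to (2.818, -0.247) in the un-rotated model frame. The nearest boundary edge runs (4.16, -1.72)→(4.50, 0.00); distance from the point to it = 1.60 mm. The point is inside the cross-section and 1.60 mm from the nearest boundary — more than the 0.5 mm shell width (2 × 0.25), so it's in the infill interior.

infill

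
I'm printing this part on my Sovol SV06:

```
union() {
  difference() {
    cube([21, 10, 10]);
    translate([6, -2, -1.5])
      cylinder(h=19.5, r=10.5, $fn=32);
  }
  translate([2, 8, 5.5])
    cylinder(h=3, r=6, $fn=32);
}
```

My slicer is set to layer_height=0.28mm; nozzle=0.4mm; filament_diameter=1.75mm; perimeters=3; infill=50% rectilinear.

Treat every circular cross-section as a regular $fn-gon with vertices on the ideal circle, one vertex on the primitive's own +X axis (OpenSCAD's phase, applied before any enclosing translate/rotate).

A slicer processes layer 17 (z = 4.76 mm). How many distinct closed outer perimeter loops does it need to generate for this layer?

At z = 4.76 mm: the cube (footprint 21×10) is included at this height; the cylinder at (6, -2): section is a regular 32-gon, circumradius r=10.5; After the difference (first − rest): starting from the 21×10 cube, the r=10.5 cylinder at (6, -2) partially overlaps it — only the 112.40 mm² overlap (of its 344.14 mm²) is removed, clipping the outline — 1 connected region; the cylinder at (2, 8) is not intersected at this z (z outside [5.5, 8.5]); Merging all regions: only that combined region is present, so the union is just that shape — 1 connected region. The result has 1 disconnected region.

1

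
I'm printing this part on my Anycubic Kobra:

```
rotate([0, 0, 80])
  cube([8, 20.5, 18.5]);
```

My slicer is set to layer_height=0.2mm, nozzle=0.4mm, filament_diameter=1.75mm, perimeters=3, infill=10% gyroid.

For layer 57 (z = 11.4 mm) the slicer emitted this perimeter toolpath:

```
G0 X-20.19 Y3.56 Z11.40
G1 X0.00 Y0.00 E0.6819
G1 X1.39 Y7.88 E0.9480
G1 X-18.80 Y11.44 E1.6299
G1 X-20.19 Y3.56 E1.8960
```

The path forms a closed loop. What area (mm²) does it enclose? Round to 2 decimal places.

164.05 mm²

Apply the shoelace formula to the sequence of (X, Y) vertices; enclosed area = 164.05 mm².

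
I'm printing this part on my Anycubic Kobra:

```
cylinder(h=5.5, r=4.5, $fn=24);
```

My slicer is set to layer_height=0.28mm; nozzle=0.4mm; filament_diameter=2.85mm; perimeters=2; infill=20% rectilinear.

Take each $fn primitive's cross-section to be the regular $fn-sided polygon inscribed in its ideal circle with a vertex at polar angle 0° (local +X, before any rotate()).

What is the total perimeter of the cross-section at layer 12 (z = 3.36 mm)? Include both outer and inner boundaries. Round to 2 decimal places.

28.19 mm

At z = 3.36 mm: the cylinder: section is a regular 24-gon, circumradius r=4.5 (perimeter = 2·24·4.500·sin(180°/24) = 28.19 mm). Overall, the cross-section is a single solid region. Total boundary length (outer) = 28.19 mm.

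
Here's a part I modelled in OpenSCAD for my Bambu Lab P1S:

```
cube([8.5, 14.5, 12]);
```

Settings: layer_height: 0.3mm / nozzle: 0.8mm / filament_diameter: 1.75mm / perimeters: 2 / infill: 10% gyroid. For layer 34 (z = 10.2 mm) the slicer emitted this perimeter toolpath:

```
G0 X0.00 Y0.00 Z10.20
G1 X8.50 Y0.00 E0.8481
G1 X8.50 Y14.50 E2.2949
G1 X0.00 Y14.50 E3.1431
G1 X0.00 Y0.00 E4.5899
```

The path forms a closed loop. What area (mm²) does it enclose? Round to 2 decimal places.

Apply the shoelace formula to the sequence of (X, Y) vertices; enclosed area = 123.25 mm².

123.25 mm²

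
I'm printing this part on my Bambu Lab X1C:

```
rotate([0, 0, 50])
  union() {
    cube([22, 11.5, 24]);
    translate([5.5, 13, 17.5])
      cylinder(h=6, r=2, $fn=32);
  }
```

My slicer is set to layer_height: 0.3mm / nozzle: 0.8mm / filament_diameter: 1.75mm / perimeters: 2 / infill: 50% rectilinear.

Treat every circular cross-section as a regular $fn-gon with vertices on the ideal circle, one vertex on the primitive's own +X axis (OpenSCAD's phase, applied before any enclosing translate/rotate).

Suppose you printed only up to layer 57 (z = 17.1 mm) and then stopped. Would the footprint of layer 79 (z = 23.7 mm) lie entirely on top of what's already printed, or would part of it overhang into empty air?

Compare the two slices. At z = 17.1: the cube (footprint 22×11.5) is included at this height (area 253.00 mm²); the cylinder at (5.5, 13) is not intersected at this z (z outside [17.5, 23.5]); Combining (union): only the 22×11.5 cube is present, so the union is just that shape — area = 253.00 mm²; (whole slice rotated 50° about Z — lengths, areas and connectivity unchanged). At z = 23.7: the 22×11.5 cube contributes its full rectangle (area 253.00 mm²); the cylinder at (5.5, 13) is absent (z outside [17.5, 23.5]); Merging all regions: only the 22×11.5 cube is present, so the union is just that shape — area = 253.00 mm²; (rotated 50° about Z; rotation is an isometry so areas/perimeters/island counts are preserved). Checking containment: the cross-section at z = 23.7 is a subset of the cross-section at z = 17.1.

entirely on top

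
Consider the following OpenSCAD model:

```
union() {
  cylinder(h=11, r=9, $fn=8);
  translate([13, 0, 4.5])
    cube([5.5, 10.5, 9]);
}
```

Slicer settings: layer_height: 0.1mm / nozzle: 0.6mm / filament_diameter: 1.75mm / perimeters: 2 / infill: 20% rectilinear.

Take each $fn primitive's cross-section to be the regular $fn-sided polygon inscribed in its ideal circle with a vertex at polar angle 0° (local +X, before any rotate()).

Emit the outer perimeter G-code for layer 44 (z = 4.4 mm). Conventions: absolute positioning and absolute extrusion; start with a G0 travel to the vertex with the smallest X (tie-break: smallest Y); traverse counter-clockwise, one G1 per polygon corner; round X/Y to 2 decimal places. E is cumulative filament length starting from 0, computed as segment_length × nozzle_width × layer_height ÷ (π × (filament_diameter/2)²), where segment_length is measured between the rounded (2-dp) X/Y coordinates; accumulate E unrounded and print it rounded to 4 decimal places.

G0 X-9.00 Y0.00 Z4.40
G1 X-6.36 Y-6.36 E0.1718
G1 X0.00 Y-9.00 E0.3436
G1 X6.36 Y-6.36 E0.5153
G1 X9.00 Y0.00 E0.6871
G1 X6.36 Y6.36 E0.8589
G1 X0.00 Y9.00 E1.0307
G1 X-6.36 Y6.36 E1.2024
G1 X-9.00 Y0.00 E1.3742

At z = 4.4 mm: the cylinder: section is a regular 8-gon, circumradius r=9; the cube at (13, 0) is not intersected at this z (z outside [4.5, 13.5]); Taking the union: only the r=9 cylinder is present, so the union is just that shape — 1 connected region. The outline is a single polygon with 8 vertices. Extrusion per mm of travel: 0.6 × 0.1 / (π × 0.875²) = 0.024945. Accumulating E over each segment gives final E = 1.3742.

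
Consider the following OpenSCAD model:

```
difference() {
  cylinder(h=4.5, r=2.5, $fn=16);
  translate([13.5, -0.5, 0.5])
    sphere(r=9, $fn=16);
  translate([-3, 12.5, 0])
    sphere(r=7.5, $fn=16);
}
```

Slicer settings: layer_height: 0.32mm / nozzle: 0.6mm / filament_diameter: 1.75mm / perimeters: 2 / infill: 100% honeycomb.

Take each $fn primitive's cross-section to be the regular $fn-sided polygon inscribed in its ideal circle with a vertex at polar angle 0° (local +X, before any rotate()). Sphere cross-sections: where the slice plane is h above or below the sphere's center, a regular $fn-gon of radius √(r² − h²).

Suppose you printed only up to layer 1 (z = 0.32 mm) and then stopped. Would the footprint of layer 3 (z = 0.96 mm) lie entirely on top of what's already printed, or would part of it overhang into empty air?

Compare the two slices. At z = 0.32: the r=2.5 cylinder gives a regular 16-gon of circumradius 2.5 (constant along its height) (area = (16/2)·2.500²·sin(360°/16) = 19.13 mm²); the sphere at (13.5, -0.5): section is a regular 16-gon, circumradius = √(r²−h²) = √(9²−0.18²) = 8.998 (area = (16/2)·8.998²·sin(360°/16) = 247.88 mm²); the r=7.5 sphere at (-3, 12.5) slices to a regular 16-gon of circumradius 7.493 (√(r²−h²) with h=0.32 from center) (area = (16/2)·7.493²·sin(360°/16) = 171.89 mm²); After the difference (first − rest): starting from the r=2.5 cylinder (19.13 mm²), the r=9 sphere at (13.5, -0.5) misses the remaining region (no effect); the r=7.5 sphere at (-3, 12.5) misses the remaining region (no effect) — area = 19.13 mm². At z = 0.96: the cylinder: section is a regular 16-gon, circumradius r=2.5 (area = (16/2)·2.500²·sin(360°/16) = 19.13 mm²); the r=9 sphere at (13.5, -0.5) slices to a regular 16-gon of circumradius 8.988 (√(r²−h²) with h=0.46 from center) (area = (16/2)·8.988²·sin(360°/16) = 247.33 mm²); the r=7.5 sphere at (-3, 12.5) contributes a regular 16-gon of circumradius √(7.5²−0.96²) = 7.438 (area = (16/2)·7.438²·sin(360°/16) = 169.39 mm²); Taking the first minus the rest: starting from the r=2.5 cylinder (19.13 mm²), the r=9 sphere at (13.5, -0.5) misses the remaining region (no effect); the r=7.5 sphere at (-3, 12.5) misses the remaining region (no effect) — area = 19.13 mm². Checking containment: the cross-section at z = 0.96 is a subset of the cross-section at z = 0.32.

entirely on top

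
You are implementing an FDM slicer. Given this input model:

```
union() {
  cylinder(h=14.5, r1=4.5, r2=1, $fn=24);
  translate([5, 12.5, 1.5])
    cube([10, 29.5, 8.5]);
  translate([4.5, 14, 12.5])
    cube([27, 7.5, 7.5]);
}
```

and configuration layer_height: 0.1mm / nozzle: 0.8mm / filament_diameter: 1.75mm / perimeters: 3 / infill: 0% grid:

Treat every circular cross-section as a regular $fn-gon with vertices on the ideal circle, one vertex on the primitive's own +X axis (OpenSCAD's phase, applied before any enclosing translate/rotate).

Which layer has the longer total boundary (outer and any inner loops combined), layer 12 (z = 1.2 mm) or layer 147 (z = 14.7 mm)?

layer 147 (z = 14.7 mm)

Layer 12 (z = 1.2): the cone contributes a regular 24-gon of circumradius 4.210 (interpolated between r1=4.5 and r2=1 at t=0.083) (perimeter = 2·24·4.210·sin(180°/24) = 26.38 mm); the cube at (5, 12.5) does not reach this height (z outside [1.5, 10]); the cube at (4.5, 14) does not reach this height (z outside [12.5, 20]); Merging all regions: only the cone is present, so the union is just that shape — boundary = 26.38 mm. So its perimeter = 26.38 mm. Layer 147 (z = 14.7): the cone is not intersected at this z (z outside [0, 14.5]); the cube at (5, 12.5) is absent (z outside [1.5, 10]); the 27×7.5 cube at (4.5, 14) contributes its full rectangle (perimeter 69.00 mm); Combining (union): only the 27×7.5 cube at (4.5, 14) is present, so the union is just that shape — boundary = 69.00 mm. So its perimeter = 69.00 mm. Layer 147 is larger (69.00 vs 26.38 mm).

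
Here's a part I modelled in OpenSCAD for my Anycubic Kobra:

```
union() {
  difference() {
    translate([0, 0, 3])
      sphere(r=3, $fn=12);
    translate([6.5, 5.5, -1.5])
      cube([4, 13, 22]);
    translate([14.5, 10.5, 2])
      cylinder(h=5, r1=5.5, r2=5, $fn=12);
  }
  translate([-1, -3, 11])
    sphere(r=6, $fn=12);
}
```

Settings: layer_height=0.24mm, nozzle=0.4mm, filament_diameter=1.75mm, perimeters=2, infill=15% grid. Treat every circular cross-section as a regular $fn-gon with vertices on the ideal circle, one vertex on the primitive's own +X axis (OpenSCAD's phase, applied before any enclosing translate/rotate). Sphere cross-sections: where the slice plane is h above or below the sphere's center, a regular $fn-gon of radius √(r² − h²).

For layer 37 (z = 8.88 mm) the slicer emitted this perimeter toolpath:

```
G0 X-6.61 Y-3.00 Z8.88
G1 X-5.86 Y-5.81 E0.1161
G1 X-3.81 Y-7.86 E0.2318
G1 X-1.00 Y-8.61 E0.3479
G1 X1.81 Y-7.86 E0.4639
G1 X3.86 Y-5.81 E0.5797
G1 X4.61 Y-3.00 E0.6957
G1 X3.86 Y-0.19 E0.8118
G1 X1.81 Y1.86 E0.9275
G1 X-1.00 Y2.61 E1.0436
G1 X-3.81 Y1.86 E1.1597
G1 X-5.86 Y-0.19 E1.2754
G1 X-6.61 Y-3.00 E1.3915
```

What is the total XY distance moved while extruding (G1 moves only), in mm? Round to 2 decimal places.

Sum the Euclidean lengths of each G1 segment: total = 34.86 mm.

34.86 mm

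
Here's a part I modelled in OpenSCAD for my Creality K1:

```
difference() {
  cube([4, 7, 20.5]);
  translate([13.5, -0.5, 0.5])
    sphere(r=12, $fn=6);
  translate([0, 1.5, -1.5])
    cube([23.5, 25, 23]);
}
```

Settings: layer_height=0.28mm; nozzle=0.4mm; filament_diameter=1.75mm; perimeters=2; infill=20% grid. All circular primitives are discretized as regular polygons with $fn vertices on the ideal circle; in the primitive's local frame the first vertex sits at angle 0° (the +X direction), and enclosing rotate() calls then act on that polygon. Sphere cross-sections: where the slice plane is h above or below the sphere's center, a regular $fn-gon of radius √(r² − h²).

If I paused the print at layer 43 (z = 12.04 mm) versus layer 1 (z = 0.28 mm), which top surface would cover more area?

layer 43 (z = 12.04 mm)

Layer 43 (z = 12.04): the cube is present — its section is the full 4×7 rectangle (area 28.00 mm²); the r=12 sphere at (13.5, -0.5) slices to a regular 6-gon of circumradius 3.291 (√(r²−h²) with h=11.54 from center) (area = (6/2)·3.291²·sin(360°/6) = 28.13 mm²); the 23.5×25 cube at (0, 1.5) contributes its full rectangle (area 587.50 mm²); Taking the first minus the rest: starting from the 4×7 cube (28.00 mm²), the r=12 sphere at (13.5, -0.5) misses the remaining region (no effect); the 23.5×25 cube at (0, 1.5) partially overlaps it — only the 22.00 mm² overlap (of its 587.50 mm²) is removed, clipping the outline — area = 6.00 mm². So its area = 6.00 mm². Layer 1 (z = 0.28): the 4×7 cube contributes its full rectangle (area 28.00 mm²); the sphere at (13.5, -0.5): section is a regular 6-gon, circumradius = √(r²−h²) = √(12²−0.22²) = 11.998 (area = (6/2)·11.998²·sin(360°/6) = 374.00 mm²); the cube at (0, 1.5) is present — its section is the full 23.5×25 rectangle (area 587.50 mm²); After the difference (first − rest): starting from the 4×7 cube (28.00 mm²), the r=12 sphere at (13.5, -0.5) partially overlaps it — only the 4.23 mm² overlap (of its 374.00 mm²) is removed, clipping the outline; the 23.5×25 cube at (0, 1.5) partially overlaps it — only the 20.44 mm² overlap (of its 587.50 mm²) is removed, clipping the outline — area = 3.34 mm². So its area = 3.34 mm². Layer 43 is larger (6.00 vs 3.34 mm²).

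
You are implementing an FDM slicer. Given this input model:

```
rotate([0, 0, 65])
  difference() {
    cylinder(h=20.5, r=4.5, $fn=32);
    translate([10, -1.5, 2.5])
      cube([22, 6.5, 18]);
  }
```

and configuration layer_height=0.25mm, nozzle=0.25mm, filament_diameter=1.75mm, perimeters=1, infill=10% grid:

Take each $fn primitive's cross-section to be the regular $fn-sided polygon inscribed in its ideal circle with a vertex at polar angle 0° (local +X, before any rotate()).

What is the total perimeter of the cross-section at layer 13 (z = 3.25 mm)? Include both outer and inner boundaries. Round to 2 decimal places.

At z = 3.25 mm: the cylinder: section is a regular 32-gon, circumradius r=4.5 (perimeter = 2·32·4.500·sin(180°/32) = 28.23 mm); the 22×6.5 cube at (10, -1.5) contributes its full rectangle (perimeter 57.00 mm); After the difference (first − rest): starting from the r=4.5 cylinder, the 22×6.5 cube at (10, -1.5) misses the remaining region (no effect) — boundary = 28.23 mm; (rotated 65° about Z; rotation is an isometry so areas/perimeters/island counts are preserved). Overall, the cross-section is a single solid region. Total boundary length (outer) = 28.23 mm.

28.23 mm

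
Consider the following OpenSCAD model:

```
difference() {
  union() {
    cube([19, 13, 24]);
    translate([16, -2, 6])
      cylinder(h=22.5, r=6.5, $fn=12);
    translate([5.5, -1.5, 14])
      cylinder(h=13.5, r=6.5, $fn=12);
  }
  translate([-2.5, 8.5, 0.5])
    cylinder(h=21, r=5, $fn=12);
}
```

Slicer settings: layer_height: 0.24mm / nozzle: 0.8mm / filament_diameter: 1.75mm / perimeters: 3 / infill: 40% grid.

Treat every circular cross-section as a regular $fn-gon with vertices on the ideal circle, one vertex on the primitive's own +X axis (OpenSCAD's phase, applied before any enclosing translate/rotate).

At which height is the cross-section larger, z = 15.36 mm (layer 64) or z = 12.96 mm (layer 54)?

Layer 64 (z = 15.36): the cube (footprint 19×13) is included at this height (area 247.00 mm²); the cylinder at (16, -2): section is a regular 12-gon, circumradius r=6.5 (area = (12/2)·6.500²·sin(360°/12) = 126.75 mm²); the r=6.5 cylinder at (5.5, -1.5) contributes a regular 12-gon of circumradius 6.5 (area = (12/2)·6.500²·sin(360°/12) = 126.75 mm²); Combining (union): the regions partially overlap — summed areas 500.50 mm² minus the doubly-counted overlap 84.26 mm² gives 416.24 mm² — area = 416.24 mm²; the cylinder at (-2.5, 8.5): section is a regular 12-gon, circumradius r=5 (area = (12/2)·5.000²·sin(360°/12) = 75.00 mm²); Taking the first minus the rest: starting from the result so far (416.24 mm²), the r=5 cylinder at (-2.5, 8.5) partially overlaps it — only the 14.17 mm² overlap (of its 75.00 mm²) is removed, clipping the outline — area = 402.06 mm². So its area = 402.06 mm². Layer 54 (z = 12.96): the cube (footprint 19×13) is included at this height (area 247.00 mm²); the r=6.5 cylinder at (16, -2) contributes a regular 12-gon of circumradius 6.5 (area = (12/2)·6.500²·sin(360°/12) = 126.75 mm²); the cylinder at (5.5, -1.5) is not intersected at this z (z outside [14, 27.5]); Combining (union): the regions partially overlap — summed areas 373.75 mm² minus the doubly-counted overlap 31.52 mm² gives 342.23 mm² — area = 342.23 mm²; the r=5 cylinder at (-2.5, 8.5) gives a regular 12-gon of circumradius 5 (constant along its height) (area = (12/2)·5.000²·sin(360°/12) = 75.00 mm²); Subtracting the remaining from the first: starting from the result so far (342.23 mm²), the r=5 cylinder at (-2.5, 8.5) partially overlaps it — only the 14.17 mm² overlap (of its 75.00 mm²) is removed, clipping the outline — area = 328.06 mm². So its area = 328.06 mm². Layer 64 is larger (402.06 vs 328.06 mm²).

layer 64 (z = 15.36 mm)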